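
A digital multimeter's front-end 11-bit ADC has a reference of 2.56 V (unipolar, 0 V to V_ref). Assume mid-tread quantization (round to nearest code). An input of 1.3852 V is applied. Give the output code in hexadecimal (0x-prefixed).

code 0x454 (decimal 1108)

Full-scale span = 2.56 V; LSB = 2.56/2^11 = 1.250 mV.
(1.3852 − 0) / 0.00125 = 1108.160 LSBs.
Round → code 1108.
In hexadecimal (0x-prefixed): 0x454.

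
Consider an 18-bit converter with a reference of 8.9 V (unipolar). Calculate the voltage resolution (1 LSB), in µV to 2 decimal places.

33.95 µV

Full-scale span = 8.9 V.
LSB = 8.9 / 2^18 = 8.9 / 262144 = 3.39508e-05 V = 33.95 µV.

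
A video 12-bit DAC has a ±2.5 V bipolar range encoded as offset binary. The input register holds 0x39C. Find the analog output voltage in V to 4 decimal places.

LSB = 5 V / 2^12 = 1.221 mV.
Code 0x39C = 924 decimal.
V_out = (−2.5) + 924 × 0.0012207 V = -1.37207 V.

-1.3721 V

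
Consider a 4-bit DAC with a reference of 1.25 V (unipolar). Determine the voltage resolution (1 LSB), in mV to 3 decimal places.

Full-scale span = 1.25 V.
LSB = 1.25 / 2^4 = 1.25 / 16 = 0.078125 V = 78.125 mV.

78.125 mV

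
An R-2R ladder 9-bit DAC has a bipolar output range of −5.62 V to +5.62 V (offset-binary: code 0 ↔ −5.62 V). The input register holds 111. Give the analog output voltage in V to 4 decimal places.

-3.1832 V

LSB = 11.24 V / 2^9 = 21.953 mV.
V_out = (−5.62) + 111 × 0.0219531 V = -3.1832 V.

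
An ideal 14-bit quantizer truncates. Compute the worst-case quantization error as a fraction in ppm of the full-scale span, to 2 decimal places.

Truncating → worst-case error = 1 LSB = V_FS/2^14, so 1e+06/16384 = 61.0352 ppm of full scale.

61.04 ppm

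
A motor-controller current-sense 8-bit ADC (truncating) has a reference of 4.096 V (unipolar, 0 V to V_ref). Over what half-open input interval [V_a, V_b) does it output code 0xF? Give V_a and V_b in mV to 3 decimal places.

[240.000 mV, 256.000 mV)

LSB = 4.096/2^8 = 16.000 mV.
Code 0xF = 15 decimal.
V_a = V_low + 15·LSB = 0.24 V; V_b = V_low + 16·LSB = 0.256 V.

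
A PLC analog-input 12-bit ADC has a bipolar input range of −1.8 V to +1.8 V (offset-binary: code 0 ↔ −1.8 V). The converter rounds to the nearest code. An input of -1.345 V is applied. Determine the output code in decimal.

code 518

With 4096 levels over 3.6 V, one step is 0.879 mV.
Input sits at 517.689 steps above V_low.
So the output code is 518.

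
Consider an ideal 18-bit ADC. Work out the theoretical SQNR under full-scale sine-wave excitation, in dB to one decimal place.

110.1 dB

SNR ≈ 6.02·N + 1.76 dB = 6.02·18 + 1.76 = 110.12 dB.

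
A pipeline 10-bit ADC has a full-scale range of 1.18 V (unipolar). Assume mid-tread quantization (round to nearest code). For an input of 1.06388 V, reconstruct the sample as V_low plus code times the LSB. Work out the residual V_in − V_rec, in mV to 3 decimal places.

LSB = 1.18/2^10 = 1.152 mV.
(V_in − V_low)/LSB = (1.06388 − 0)/0.00115234 = 923.2315 → code 923 (round).
Reconstructed: 1.0636133 V.
V_in − V_rec = 0.000266719 V = 0.267 mV.

0.267 mV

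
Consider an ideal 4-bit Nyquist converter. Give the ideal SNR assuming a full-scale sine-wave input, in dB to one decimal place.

25.8 dB

SNR ≈ 6.02·N + 1.76 dB = 6.02·4 + 1.76 = 25.84 dB.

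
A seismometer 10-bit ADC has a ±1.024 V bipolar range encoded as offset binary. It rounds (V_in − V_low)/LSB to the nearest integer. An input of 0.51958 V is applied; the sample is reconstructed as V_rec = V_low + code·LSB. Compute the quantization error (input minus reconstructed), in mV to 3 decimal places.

-0.420 mV

Step size: 2.048 V ÷ 2^10 = 2.000 mV.
(0.51958 − (−1.024))/0.002 = 771.7900; round gives code 772.
Code 772 maps back to (−1.024) + 772×0.002 V = 0.52 V.
Error = 0.51958 − 0.52 = -0.00042 V = -0.420 mV.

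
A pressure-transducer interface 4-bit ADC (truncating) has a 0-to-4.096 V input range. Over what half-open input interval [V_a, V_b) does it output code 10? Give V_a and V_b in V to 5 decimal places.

LSB = 4.096/2^4 = 256.000 mV.
V_a = V_low + 10·LSB = 2.56 V; V_b = V_low + 11·LSB = 2.816 V.

[2.56000 V, 2.81600 V)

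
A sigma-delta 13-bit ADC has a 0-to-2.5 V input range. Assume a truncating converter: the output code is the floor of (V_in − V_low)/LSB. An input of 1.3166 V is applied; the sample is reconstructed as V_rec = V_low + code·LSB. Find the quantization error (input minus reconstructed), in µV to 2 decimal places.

71.68 µV

Step size: 2.5 V ÷ 2^13 = 305.18 µV.
Scaled input = 4314.2349 LSBs, so code = 4314.
V_rec = 0 + 4314·0.000305176 = 1.3165283 V.
Error = 1.3166 − 1.3165283 = 7.16797e-05 V = 71.68 µV.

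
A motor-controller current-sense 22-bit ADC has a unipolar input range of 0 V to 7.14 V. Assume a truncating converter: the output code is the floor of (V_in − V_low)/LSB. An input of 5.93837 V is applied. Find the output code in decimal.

Full-scale span = 7.14 V; LSB = 7.14/2^22 = 1.70 µV.
Input sits at 3488421.435 steps above V_low.
So the output code is 3488421.

code 3488421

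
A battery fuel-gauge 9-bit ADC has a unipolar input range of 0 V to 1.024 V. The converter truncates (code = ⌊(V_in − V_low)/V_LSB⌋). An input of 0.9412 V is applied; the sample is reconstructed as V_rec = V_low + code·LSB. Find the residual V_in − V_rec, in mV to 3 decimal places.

1.200 mV

Step size: 1.024 V ÷ 2^9 = 2.000 mV.
(V_in − V_low)/LSB = (0.9412 − 0)/0.002 = 470.6000 → code 470 (floor).
V_rec = 0 + 470·0.002 = 0.94 V.
Difference: 0.0012 V → 1.200 mV.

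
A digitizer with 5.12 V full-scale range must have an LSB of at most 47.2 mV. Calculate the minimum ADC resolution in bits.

Number of steps required ≥ 5.12 V / 47.2 mV = 108.47.
Need 2^N ≥ 108.47; 2^6 = 64, 2^7 = 128.
Minimum N = 7.

7 bits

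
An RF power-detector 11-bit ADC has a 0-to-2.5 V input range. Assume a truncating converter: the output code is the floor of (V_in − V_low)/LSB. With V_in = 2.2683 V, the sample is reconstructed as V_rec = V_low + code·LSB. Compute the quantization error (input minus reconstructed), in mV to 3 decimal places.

0.234 mV

LSB = 2.5/2^11 = 1.221 mV.
(2.2683 − 0)/0.0012207 = 1858.1914; ⌊·⌋ gives code 1858.
Code 1858 maps back to 0 + 1858×0.0012207 V = 2.2680664 V.
Error = 2.2683 − 2.2680664 = 0.000233594 V = 0.234 mV.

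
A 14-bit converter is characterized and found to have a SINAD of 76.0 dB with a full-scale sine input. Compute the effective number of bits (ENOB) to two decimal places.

12.33 bits

ENOB = (SINAD − 1.76) / 6.02 = (76.0 − 1.76)/6.02 = 12.332.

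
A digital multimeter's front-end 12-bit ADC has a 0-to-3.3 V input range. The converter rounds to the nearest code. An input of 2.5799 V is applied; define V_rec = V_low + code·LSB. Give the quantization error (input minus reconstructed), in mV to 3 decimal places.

One LSB is 3.3 V / 4096 = 0.806 mV.
(V_in − V_low)/LSB = (2.5799 − 0)/0.000805664 = 3202.2032 → code 3202 (round).
Reconstructed: 2.5797363 V.
V_in − V_rec = 0.000163672 V = 0.164 mV.

0.164 mV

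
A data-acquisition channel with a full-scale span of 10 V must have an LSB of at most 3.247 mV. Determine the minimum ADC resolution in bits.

Number of steps required ≥ 10 V / 3.247 mV = 3079.77.
Need 2^N ≥ 3079.77; 2^11 = 2048, 2^12 = 4096.
Minimum N = 12.

12 bits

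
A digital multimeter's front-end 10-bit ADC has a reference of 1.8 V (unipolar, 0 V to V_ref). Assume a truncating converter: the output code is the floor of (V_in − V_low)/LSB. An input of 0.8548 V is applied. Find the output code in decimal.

LSB = 1.8 V / 1024 = 1.758 mV.
(0.8548 − 0) / 0.00175781 = 486.286 LSBs.
⌊·⌋(486.286) = 486.

code 486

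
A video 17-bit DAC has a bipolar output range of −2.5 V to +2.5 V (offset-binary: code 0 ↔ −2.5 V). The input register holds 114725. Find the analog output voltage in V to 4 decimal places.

1.8764 V

LSB = 5 V / 2^17 = 38.15 µV.
V_out = (−2.5) + 114725 × 3.8147e-05 V = 1.87641 V.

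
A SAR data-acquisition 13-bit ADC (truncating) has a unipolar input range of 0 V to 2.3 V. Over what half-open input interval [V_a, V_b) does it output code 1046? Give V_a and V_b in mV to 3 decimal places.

[293.677 mV, 293.958 mV)

LSB = 2.3/2^13 = 280.76 µV.
V_a = V_low + 1046·LSB = 0.293677 V; V_b = V_low + 1047·LSB = 0.293958 V.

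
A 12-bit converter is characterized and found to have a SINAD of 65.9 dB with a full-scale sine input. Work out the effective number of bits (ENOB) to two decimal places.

ENOB = (SINAD − 1.76) / 6.02 = (65.9 − 1.76)/6.02 = 10.654.

10.65 bits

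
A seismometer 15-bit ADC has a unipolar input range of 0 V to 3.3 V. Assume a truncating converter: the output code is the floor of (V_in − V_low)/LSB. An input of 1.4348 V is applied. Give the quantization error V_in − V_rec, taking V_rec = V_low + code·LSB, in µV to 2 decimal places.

13.01 µV

One LSB is 3.3 V / 32768 = 100.71 µV.
Scaled input = 14247.1292 LSBs, so code = 14247.
V_rec = 0 + 14247·0.000100708 = 1.434787 V.
V_in − V_rec = 1.30127e-05 V = 13.01 µV.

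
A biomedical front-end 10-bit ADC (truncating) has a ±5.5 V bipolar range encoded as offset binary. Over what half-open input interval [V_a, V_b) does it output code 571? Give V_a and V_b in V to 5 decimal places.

LSB = 11/2^10 = 10.742 mV.
V_a = V_low + 571·LSB = 0.633789 V; V_b = V_low + 572·LSB = 0.644531 V.

[0.63379 V, 0.64453 V)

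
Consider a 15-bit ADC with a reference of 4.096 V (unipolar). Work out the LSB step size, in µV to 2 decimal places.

Full-scale span = 4.096 V.
LSB = 4.096 / 2^15 = 4.096 / 32768 = 0.000125 V = 125.00 µV.

125.00 µV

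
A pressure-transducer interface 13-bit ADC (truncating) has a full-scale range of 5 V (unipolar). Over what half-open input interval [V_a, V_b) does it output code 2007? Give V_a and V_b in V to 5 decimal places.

[1.22498 V, 1.22559 V)

LSB = 5/2^13 = 0.610 mV.
V_a = V_low + 2007·LSB = 1.22498 V; V_b = V_low + 2008·LSB = 1.22559 V.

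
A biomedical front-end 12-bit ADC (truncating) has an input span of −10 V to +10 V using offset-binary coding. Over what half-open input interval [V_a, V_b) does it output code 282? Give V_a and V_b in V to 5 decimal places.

[-8.62305 V, -8.61816 V)

LSB = 20/2^12 = 4.883 mV.
V_a = V_low + 282·LSB = -8.62305 V; V_b = V_low + 283·LSB = -8.61816 V.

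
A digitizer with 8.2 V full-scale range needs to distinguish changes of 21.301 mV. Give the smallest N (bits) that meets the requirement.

9 bits

Number of steps required ≥ 8.2 V / 21.301 mV = 384.96.
Need 2^N ≥ 384.96; 2^8 = 256, 2^9 = 512.
Minimum N = 9.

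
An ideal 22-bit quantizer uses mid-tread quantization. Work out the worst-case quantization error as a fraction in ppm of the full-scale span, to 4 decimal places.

Rounding → worst-case error = ½ LSB = V_FS/2^23, so 1e+06/8388608 = 0.119209 ppm of full scale.

0.1192 ppm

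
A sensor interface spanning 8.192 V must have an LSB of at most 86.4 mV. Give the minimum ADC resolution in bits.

7 bits

Number of steps required ≥ 8.192 V / 86.4 mV = 94.81.
Need 2^N ≥ 94.81; 2^6 = 64, 2^7 = 128.
Minimum N = 7.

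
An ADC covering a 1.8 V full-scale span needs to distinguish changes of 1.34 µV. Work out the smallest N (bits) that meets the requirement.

Number of steps required ≥ 1.8 V / 1.34 µV = 1343283.58.
Need 2^N ≥ 1343283.58; 2^20 = 1048576, 2^21 = 2097152.
Minimum N = 21.

21 bits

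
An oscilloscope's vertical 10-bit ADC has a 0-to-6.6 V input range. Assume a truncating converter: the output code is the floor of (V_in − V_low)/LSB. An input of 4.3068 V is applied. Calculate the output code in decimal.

code 668

LSB = 6.6 V / 1024 = 6.445 mV.
(V_in − V_low)/LSB = (4.3068 − 0) / 0.00644531 = 668.207.
So the output code is 668.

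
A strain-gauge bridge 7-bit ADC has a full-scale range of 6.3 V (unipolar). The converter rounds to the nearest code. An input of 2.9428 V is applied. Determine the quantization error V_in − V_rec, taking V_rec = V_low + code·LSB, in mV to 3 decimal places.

-10.325 mV

Step size: 6.3 V ÷ 2^7 = 49.219 mV.
Scaled input = 59.7902 LSBs, so code = 60.
V_rec = 0 + 60·0.0492187 = 2.953125 V.
V_in − V_rec = -0.010325 V = -10.325 mV.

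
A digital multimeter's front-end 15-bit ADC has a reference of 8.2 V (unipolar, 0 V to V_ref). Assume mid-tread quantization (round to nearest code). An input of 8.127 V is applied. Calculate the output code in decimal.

code 32476

With 32768 levels over 8.2 V, one step is 250.24 µV.
(V_in − V_low)/LSB = (8.127 − 0) / 0.000250244 = 32476.285.
Round → code 32476.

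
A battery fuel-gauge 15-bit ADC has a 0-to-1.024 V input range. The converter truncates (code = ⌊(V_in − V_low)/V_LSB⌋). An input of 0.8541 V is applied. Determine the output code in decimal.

With 32768 levels over 1.024 V, one step is 31.25 µV.
(V_in − V_low)/LSB = (0.8541 − 0) / 3.125e-05 = 27331.200.
Floor → code 27331.

code 27331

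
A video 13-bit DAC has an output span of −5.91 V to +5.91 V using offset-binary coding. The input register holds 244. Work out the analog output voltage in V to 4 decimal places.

-5.5579 V

LSB = 11.82 V / 2^13 = 1.443 mV.
V_out = (−5.91) + 244 × 0.00144287 V = -5.55794 V.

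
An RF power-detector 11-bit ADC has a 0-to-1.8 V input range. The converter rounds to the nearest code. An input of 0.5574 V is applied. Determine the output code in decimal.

LSB = 1.8 V / 2048 = 0.879 mV.
Input sits at 634.197 steps above V_low.
So the output code is 634.

code 634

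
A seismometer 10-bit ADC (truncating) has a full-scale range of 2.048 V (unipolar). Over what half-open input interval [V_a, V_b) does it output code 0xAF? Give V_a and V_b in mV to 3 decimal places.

LSB = 2.048/2^10 = 2.000 mV.
Code 0xAF = 175 decimal.
V_a = V_low + 175·LSB = 0.35 V; V_b = V_low + 176·LSB = 0.352 V.

[350.000 mV, 352.000 mV)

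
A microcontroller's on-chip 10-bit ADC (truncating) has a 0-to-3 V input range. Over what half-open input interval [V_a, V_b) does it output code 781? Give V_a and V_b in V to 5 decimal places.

[2.28809 V, 2.29102 V)

LSB = 3/2^10 = 2.930 mV.
V_a = V_low + 781·LSB = 2.28809 V; V_b = V_low + 782·LSB = 2.29102 V.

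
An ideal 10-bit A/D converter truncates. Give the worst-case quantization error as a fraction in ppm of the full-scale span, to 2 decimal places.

976.56 ppm

Truncating → worst-case error = 1 LSB = V_FS/2^10, so 1e+06/1024 = 976.562 ppm of full scale.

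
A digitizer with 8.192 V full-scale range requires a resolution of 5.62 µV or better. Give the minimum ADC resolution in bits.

21 bits

Number of steps required ≥ 8.192 V / 5.62 µV = 1457651.25.
Need 2^N ≥ 1457651.25; 2^20 = 1048576, 2^21 = 2097152.
Minimum N = 21.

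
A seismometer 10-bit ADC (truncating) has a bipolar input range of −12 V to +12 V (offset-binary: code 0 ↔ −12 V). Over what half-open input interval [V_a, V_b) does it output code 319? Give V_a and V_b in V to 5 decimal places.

[-4.52344 V, -4.50000 V)

LSB = 24/2^10 = 23.438 mV.
V_a = V_low + 319·LSB = -4.52344 V; V_b = V_low + 320·LSB = -4.5 V.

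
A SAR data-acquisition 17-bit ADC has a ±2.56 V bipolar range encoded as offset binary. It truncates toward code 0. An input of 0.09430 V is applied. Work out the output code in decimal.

code 67950

With 131072 levels over 5.12 V, one step is 39.06 µV.
(0.09430 − (−2.56)) / 3.90625e-05 = 67950.080 LSBs.
⌊·⌋(67950.080) = 67950.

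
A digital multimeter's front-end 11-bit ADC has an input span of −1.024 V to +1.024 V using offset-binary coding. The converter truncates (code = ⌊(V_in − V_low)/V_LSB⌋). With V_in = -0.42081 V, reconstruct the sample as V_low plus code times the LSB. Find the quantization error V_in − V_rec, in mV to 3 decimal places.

Step size: 2.048 V ÷ 2^11 = 1.000 mV.
Scaled input = 603.1900 LSBs, so code = 603.
Reconstructed: -0.421 V.
V_in − V_rec = 0.00019 V = 0.190 mV.

0.190 mV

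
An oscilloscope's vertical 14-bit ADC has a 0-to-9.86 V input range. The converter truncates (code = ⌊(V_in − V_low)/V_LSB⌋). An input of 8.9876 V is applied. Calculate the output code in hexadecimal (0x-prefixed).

code 0x3A56 (decimal 14934)

Full-scale span = 9.86 V; LSB = 9.86/2^14 = 0.602 mV.
(V_in − V_low)/LSB = (8.9876 − 0) / 0.000601807 = 14934.365.
Floor → code 14934.
In hexadecimal (0x-prefixed): 0x3A56.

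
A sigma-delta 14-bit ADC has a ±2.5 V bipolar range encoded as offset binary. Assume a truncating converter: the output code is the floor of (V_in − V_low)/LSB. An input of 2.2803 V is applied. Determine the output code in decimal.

LSB = 5 V / 16384 = 305.18 µV.
Input sits at 15664.087 steps above V_low.
⌊·⌋(15664.087) = 15664.

code 15664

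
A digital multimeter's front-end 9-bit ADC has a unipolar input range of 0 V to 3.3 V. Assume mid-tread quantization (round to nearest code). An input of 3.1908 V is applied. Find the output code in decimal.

code 495

With 512 levels over 3.3 V, one step is 6.445 mV.
(V_in − V_low)/LSB = (3.1908 − 0) / 0.00644531 = 495.057.
So the output code is 495.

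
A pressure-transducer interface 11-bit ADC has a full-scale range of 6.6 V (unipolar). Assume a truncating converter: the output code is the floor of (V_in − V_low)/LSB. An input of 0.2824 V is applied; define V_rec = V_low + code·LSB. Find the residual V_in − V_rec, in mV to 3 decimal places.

2.029 mV

One LSB is 6.6 V / 2048 = 3.223 mV.
Scaled input = 87.6296 LSBs, so code = 87.
Reconstructed: 0.28037109 V.
Error = 0.2824 − 0.28037109 = 0.00202891 V = 2.029 mV.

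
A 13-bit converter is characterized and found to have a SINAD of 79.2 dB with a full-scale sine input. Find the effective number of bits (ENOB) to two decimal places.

ENOB = (SINAD − 1.76) / 6.02 = (79.2 − 1.76)/6.02 = 12.864.

12.86 bits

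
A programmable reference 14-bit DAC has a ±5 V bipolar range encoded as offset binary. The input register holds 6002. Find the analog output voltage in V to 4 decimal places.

-1.3367 V

LSB = 10 V / 2^14 = 0.610 mV.
V_out = (−5) + 6002 × 0.000610352 V = -1.33667 V.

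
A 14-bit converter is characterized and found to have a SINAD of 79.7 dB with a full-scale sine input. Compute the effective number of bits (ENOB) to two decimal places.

ENOB = (SINAD − 1.76) / 6.02 = (79.7 − 1.76)/6.02 = 12.947.

12.95 bits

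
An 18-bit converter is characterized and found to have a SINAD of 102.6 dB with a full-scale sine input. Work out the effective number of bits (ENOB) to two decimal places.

ENOB = (SINAD − 1.76) / 6.02 = (102.6 − 1.76)/6.02 = 16.751.

16.75 bits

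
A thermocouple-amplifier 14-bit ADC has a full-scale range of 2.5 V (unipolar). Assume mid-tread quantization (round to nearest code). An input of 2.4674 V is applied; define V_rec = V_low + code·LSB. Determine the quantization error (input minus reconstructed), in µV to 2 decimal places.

LSB = 2.5/2^14 = 152.59 µV.
(2.4674 − 0)/0.000152588 = 16170.3526; round gives code 16170.
Code 16170 maps back to 0 + 16170×0.000152588 V = 2.4673462 V.
Difference: 5.38086e-05 V → 53.81 µV.

53.81 µV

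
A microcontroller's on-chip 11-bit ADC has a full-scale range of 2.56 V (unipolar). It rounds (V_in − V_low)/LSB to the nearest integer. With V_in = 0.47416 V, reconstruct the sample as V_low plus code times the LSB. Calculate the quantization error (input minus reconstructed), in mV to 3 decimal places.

0.410 mV

One LSB is 2.56 V / 2048 = 1.250 mV.
(V_in − V_low)/LSB = (0.47416 − 0)/0.00125 = 379.3280 → code 379 (round).
Code 379 maps back to 0 + 379×0.00125 V = 0.47375 V.
Difference: 0.00041 V → 0.410 mV.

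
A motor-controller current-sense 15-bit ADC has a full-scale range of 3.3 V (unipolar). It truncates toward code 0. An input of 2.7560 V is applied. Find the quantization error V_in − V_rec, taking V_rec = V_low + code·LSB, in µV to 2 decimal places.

Step size: 3.3 V ÷ 2^15 = 100.71 µV.
(2.7560 − 0)/0.000100708 = 27366.2448; ⌊·⌋ gives code 27366.
Reconstructed: 2.7559753 V.
Error = 2.7560 − 2.7559753 = 2.46582e-05 V = 24.66 µV.

24.66 µV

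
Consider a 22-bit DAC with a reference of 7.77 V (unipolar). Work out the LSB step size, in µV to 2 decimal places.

1.85 µV

Full-scale span = 7.77 V.
LSB = 7.77 / 2^22 = 7.77 / 4194304 = 1.85251e-06 V = 1.85 µV.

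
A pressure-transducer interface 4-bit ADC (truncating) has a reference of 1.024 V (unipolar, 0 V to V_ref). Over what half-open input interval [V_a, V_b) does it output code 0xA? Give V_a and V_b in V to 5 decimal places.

[0.64000 V, 0.70400 V)

LSB = 1.024/2^4 = 64.000 mV.
Code 0xA = 10 decimal.
V_a = V_low + 10·LSB = 0.64 V; V_b = V_low + 11·LSB = 0.704 V.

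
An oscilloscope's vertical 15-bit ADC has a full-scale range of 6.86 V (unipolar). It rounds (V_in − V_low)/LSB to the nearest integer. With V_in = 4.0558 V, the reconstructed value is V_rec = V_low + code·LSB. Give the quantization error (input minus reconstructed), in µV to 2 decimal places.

LSB = 6.86/2^15 = 209.35 µV.
(4.0558 − 0)/0.000209351 = 19373.2441; round gives code 19373.
V_rec = 0 + 19373·0.000209351 = 4.0557489 V.
V_in − V_rec = 5.10986e-05 V = 51.10 µV.

51.10 µV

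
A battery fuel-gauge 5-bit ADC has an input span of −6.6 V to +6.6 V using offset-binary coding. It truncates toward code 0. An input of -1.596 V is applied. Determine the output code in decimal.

code 12

LSB = 13.2 V / 32 = 412.500 mV.
(-1.596 − (−6.6)) / 0.4125 = 12.131 LSBs.
So the output code is 12.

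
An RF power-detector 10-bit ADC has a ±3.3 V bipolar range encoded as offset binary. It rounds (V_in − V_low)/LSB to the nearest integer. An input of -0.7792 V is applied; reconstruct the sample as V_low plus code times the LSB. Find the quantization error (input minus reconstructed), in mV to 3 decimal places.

0.683 mV

Step size: 6.6 V ÷ 2^10 = 6.445 mV.
(V_in − V_low)/LSB = (-0.7792 − (−3.3))/0.00644531 = 391.1059 → code 391 (round).
Code 391 maps back to (−3.3) + 391×0.00644531 V = -0.77988281 V.
Error = -0.7792 − (−0.77988281) = 0.000682813 V = 0.683 mV.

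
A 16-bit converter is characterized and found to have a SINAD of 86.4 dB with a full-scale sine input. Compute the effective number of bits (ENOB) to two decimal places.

14.06 bits

ENOB = (SINAD − 1.76) / 6.02 = (86.4 − 1.76)/6.02 = 14.060.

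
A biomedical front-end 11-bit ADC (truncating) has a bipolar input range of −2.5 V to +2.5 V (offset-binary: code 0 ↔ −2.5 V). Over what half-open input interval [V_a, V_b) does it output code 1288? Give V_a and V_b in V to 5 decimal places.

LSB = 5/2^11 = 2.441 mV.
V_a = V_low + 1288·LSB = 0.644531 V; V_b = V_low + 1289·LSB = 0.646973 V.

[0.64453 V, 0.64697 V)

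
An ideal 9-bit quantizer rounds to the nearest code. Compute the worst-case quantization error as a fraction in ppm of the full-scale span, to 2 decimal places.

976.56 ppm

Rounding → worst-case error = ½ LSB = V_FS/2^10, so 1e+06/1024 = 976.562 ppm of full scale.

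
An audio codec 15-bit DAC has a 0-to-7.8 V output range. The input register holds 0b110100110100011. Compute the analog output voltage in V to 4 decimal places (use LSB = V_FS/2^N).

LSB = 7.8 V / 2^15 = 238.04 µV.
Code 0b110100110100011 = 27043 decimal.
V_out = 0 + 27043 × 0.000238037 V = 6.43724 V.

6.4372 V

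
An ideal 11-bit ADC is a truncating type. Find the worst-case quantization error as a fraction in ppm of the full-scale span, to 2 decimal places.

Truncating → worst-case error = 1 LSB = V_FS/2^11, so 1e+06/2048 = 488.281 ppm of full scale.

488.28 ppm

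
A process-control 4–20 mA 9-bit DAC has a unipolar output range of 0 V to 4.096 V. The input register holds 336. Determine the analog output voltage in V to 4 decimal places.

2.6880 V

LSB = 4.096 V / 2^9 = 8.000 mV.
V_out = 0 + 336 × 0.008 V = 2.688 V.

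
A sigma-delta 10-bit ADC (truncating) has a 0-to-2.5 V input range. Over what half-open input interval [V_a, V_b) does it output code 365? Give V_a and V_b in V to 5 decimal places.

LSB = 2.5/2^10 = 2.441 mV.
V_a = V_low + 365·LSB = 0.891113 V; V_b = V_low + 366·LSB = 0.893555 V.

[0.89111 V, 0.89355 V)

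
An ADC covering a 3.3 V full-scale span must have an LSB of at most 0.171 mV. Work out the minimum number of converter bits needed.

15 bits

Number of steps required ≥ 3.3 V / 0.171 mV = 19298.25.
Need 2^N ≥ 19298.25; 2^14 = 16384, 2^15 = 32768.
Minimum N = 15.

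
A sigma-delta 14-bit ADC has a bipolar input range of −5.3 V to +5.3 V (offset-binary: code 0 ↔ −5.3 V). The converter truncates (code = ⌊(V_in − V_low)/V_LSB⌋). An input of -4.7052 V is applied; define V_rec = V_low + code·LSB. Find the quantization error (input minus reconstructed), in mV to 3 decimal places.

0.232 mV

Step size: 10.6 V ÷ 2^14 = 0.647 mV.
(V_in − V_low)/LSB = (-4.7052 − (−5.3))/0.000646973 = 919.3588 → code 919 (floor).
V_rec = (−5.3) + 919·0.000646973 = -4.7054321 V.
V_in − V_rec = 0.000232129 V = 0.232 mV.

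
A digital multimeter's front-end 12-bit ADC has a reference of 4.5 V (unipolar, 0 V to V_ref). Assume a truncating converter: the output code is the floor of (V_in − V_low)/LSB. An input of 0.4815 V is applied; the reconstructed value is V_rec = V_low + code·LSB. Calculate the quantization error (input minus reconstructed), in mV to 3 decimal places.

0.299 mV

Step size: 4.5 V ÷ 2^12 = 1.099 mV.
Scaled input = 438.2720 LSBs, so code = 438.
V_rec = 0 + 438·0.00109863 = 0.48120117 V.
V_in − V_rec = 0.000298828 V = 0.299 mV.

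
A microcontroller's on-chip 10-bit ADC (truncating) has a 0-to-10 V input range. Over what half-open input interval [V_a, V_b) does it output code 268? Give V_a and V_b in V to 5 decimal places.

[2.61719 V, 2.62695 V)

LSB = 10/2^10 = 9.766 mV.
V_a = V_low + 268·LSB = 2.61719 V; V_b = V_low + 269·LSB = 2.62695 V.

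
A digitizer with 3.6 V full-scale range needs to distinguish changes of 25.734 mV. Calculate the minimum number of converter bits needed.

8 bits

Number of steps required ≥ 3.6 V / 25.734 mV = 139.89.
Need 2^N ≥ 139.89; 2^7 = 128, 2^8 = 256.
Minimum N = 8.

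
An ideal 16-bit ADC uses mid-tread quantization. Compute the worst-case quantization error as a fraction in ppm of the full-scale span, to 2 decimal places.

7.63 ppm

Rounding → worst-case error = ½ LSB = V_FS/2^17, so 1e+06/131072 = 7.62939 ppm of full scale.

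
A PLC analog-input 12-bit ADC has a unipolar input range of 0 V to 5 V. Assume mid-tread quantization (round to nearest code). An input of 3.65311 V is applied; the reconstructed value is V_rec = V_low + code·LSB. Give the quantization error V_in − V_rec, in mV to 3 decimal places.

-0.454 mV

Step size: 5 V ÷ 2^12 = 1.221 mV.
(V_in − V_low)/LSB = (3.65311 − 0)/0.0012207 = 2992.6277 → code 2993 (round).
V_rec = 0 + 2993·0.0012207 = 3.6535645 V.
Difference: -0.000454453 V → -0.454 mV.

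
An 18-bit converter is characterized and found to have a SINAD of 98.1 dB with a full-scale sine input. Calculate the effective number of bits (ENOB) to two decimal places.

16.00 bits

ENOB = (SINAD − 1.76) / 6.02 = (98.1 − 1.76)/6.02 = 16.003.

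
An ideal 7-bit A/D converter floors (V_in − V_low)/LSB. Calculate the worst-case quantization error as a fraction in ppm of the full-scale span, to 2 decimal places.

7812.50 ppm

Truncating → worst-case error = 1 LSB = V_FS/2^7, so 1e+06/128 = 7812.5 ppm of full scale.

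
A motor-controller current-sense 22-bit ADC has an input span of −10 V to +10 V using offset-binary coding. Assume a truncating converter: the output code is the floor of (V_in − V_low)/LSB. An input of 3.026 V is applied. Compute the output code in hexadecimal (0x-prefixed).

With 4194304 levels over 20 V, one step is 4.77 µV.
(V_in − V_low)/LSB = (3.026 − (−10)) / 4.76837e-06 = 2731750.195.
⌊·⌋(2731750.195) = 2731750.
In hexadecimal (0x-prefixed): 0x29AEE6.

code 0x29AEE6 (decimal 2731750)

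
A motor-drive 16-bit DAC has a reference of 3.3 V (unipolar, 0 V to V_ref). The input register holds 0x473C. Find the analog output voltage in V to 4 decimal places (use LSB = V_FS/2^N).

0.9183 V

LSB = 3.3 V / 2^16 = 50.35 µV.
Code 0x473C = 18236 decimal.
V_out = 0 + 18236 × 5.0354e-05 V = 0.918256 V.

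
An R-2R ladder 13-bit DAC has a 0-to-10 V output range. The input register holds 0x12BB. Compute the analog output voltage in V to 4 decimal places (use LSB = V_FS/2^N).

5.8533 V

LSB = 10 V / 2^13 = 1.221 mV.
Code 0x12BB = 4795 decimal.
V_out = 0 + 4795 × 0.0012207 V = 5.85327 V.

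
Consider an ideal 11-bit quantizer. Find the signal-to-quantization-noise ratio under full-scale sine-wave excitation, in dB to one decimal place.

SNR ≈ 6.02·N + 1.76 dB = 6.02·11 + 1.76 = 67.98 dB.

68.0 dB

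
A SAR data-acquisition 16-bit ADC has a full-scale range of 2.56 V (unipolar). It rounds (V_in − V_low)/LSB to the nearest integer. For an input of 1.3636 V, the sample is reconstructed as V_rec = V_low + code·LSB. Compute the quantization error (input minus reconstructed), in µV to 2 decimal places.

6.25 µV

Step size: 2.56 V ÷ 2^16 = 39.06 µV.
(V_in − V_low)/LSB = (1.3636 − 0)/3.90625e-05 = 34908.1600 → code 34908 (round).
Code 34908 maps back to 0 + 34908×3.90625e-05 V = 1.3635937 V.
V_in − V_rec = 6.25e-06 V = 6.25 µV.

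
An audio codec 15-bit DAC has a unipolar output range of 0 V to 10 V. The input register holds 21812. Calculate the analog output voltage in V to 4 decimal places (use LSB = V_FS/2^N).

LSB = 10 V / 2^15 = 305.18 µV.
V_out = 0 + 21812 × 0.000305176 V = 6.65649 V.

6.6565 V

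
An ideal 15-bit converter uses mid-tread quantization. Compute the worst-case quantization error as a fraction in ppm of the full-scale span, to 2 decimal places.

Rounding → worst-case error = ½ LSB = V_FS/2^16, so 1e+06/65536 = 15.2588 ppm of full scale.

15.26 ppm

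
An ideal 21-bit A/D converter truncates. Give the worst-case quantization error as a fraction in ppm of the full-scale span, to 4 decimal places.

0.4768 ppm

Truncating → worst-case error = 1 LSB = V_FS/2^21, so 1e+06/2097152 = 0.476837 ppm of full scale.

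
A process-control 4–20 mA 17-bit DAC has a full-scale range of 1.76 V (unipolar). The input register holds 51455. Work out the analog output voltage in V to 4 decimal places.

0.6909 V

LSB = 1.76 V / 2^17 = 13.43 µV.
V_out = 0 + 51455 × 1.34277e-05 V = 0.690924 V.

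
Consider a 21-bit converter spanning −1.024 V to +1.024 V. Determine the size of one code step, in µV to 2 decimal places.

Full-scale span = 2.048 V.
LSB = 2.048 / 2^21 = 2.048 / 2097152 = 9.76563e-07 V = 0.98 µV.

0.98 µV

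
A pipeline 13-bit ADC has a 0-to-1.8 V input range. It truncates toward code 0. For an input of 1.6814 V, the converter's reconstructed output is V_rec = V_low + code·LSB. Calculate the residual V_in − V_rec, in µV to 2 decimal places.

LSB = 1.8/2^13 = 219.73 µV.
Scaled input = 7652.2382 LSBs, so code = 7652.
Code 7652 maps back to 0 + 7652×0.000219727 V = 1.6813477 V.
V_in − V_rec = 5.23438e-05 V = 52.34 µV.

52.34 µV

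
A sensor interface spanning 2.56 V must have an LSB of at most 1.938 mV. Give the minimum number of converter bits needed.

Number of steps required ≥ 2.56 V / 1.938 mV = 1320.95.
Need 2^N ≥ 1320.95; 2^10 = 1024, 2^11 = 2048.
Minimum N = 11.

11 bits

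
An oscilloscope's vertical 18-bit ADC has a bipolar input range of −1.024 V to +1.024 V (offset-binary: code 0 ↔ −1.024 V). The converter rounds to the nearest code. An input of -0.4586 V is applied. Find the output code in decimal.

LSB = 2.048 V / 262144 = 7.81 µV.
Input sits at 72371.200 steps above V_low.
So the output code is 72371.

code 72371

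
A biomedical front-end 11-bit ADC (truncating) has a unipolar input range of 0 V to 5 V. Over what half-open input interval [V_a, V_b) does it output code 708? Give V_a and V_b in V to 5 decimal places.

[1.72852 V, 1.73096 V)

LSB = 5/2^11 = 2.441 mV.
V_a = V_low + 708·LSB = 1.72852 V; V_b = V_low + 709·LSB = 1.73096 V.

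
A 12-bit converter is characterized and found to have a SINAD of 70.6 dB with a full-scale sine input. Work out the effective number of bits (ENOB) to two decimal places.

ENOB = (SINAD − 1.76) / 6.02 = (70.6 − 1.76)/6.02 = 11.435.

11.44 bits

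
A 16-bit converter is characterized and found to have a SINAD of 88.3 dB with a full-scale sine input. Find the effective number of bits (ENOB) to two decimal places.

14.38 bits

ENOB = (SINAD − 1.76) / 6.02 = (88.3 − 1.76)/6.02 = 14.375.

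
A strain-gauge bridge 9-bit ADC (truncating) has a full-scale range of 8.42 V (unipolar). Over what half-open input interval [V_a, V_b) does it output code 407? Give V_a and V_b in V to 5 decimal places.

LSB = 8.42/2^9 = 16.445 mV.
V_a = V_low + 407·LSB = 6.69324 V; V_b = V_low + 408·LSB = 6.70969 V.

[6.69324 V, 6.70969 V)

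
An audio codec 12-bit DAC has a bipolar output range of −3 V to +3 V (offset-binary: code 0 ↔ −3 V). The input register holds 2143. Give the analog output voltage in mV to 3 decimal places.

139.160 mV

LSB = 6 V / 2^12 = 1.465 mV.
V_out = (−3) + 2143 × 0.00146484 V = 0.13916 V.
= 139.160 mV.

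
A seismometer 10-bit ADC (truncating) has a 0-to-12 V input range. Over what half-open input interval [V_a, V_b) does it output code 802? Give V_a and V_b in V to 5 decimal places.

[9.39844 V, 9.41016 V)

LSB = 12/2^10 = 11.719 mV.
V_a = V_low + 802·LSB = 9.39844 V; V_b = V_low + 803·LSB = 9.41016 V.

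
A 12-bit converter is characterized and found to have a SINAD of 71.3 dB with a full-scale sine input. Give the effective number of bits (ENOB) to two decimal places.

11.55 bits

ENOB = (SINAD − 1.76) / 6.02 = (71.3 − 1.76)/6.02 = 11.551.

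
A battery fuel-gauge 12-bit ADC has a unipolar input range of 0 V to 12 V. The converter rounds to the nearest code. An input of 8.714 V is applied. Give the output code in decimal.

code 2974

With 4096 levels over 12 V, one step is 2.930 mV.
(V_in − V_low)/LSB = (8.714 − 0) / 0.00292969 = 2974.379.
Round → code 2974.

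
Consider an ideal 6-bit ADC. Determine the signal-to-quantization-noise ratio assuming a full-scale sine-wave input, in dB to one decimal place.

37.9 dB

SNR ≈ 6.02·N + 1.76 dB = 6.02·6 + 1.76 = 37.88 dB.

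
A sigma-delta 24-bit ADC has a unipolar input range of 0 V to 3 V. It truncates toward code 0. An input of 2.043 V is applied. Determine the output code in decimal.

With 16777216 levels over 3 V, one step is 0.18 µV.
(V_in − V_low)/LSB = (2.043 − 0) / 1.78814e-07 = 11425284.096.
⌊·⌋(11425284.096) = 11425284.

code 11425284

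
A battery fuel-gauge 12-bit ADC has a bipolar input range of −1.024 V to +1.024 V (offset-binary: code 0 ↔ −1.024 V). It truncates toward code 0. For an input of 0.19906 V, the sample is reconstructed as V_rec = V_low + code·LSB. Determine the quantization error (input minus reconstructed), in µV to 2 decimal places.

60.00 µV

Step size: 2.048 V ÷ 2^12 = 0.500 mV.
Scaled input = 2446.1200 LSBs, so code = 2446.
V_rec = (−1.024) + 2446·0.0005 = 0.199 V.
Error = 0.19906 − 0.199 = 6e-05 V = 60.00 µV.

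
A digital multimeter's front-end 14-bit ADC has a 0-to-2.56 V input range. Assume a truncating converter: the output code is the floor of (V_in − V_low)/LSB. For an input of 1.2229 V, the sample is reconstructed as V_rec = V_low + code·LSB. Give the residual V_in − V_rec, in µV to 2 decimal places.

LSB = 2.56/2^14 = 156.25 µV.
(1.2229 − 0)/0.00015625 = 7826.5600; ⌊·⌋ gives code 7826.
Code 7826 maps back to 0 + 7826×0.00015625 V = 1.2228125 V.
Error = 1.2229 − 1.2228125 = 8.75e-05 V = 87.50 µV.

87.50 µV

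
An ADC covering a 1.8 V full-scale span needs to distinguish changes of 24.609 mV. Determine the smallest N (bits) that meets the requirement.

7 bits

Number of steps required ≥ 1.8 V / 24.609 mV = 73.14.
Need 2^N ≥ 73.14; 2^6 = 64, 2^7 = 128.
Minimum N = 7.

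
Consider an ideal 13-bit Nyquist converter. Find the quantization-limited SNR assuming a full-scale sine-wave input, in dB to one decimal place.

SNR ≈ 6.02·N + 1.76 dB = 6.02·13 + 1.76 = 80.02 dB.

80.0 dB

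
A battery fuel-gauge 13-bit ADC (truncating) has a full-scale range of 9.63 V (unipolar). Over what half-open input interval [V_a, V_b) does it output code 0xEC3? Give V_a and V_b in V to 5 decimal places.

LSB = 9.63/2^13 = 1.176 mV.
Code 0xEC3 = 3779 decimal.
V_a = V_low + 3779·LSB = 4.44235 V; V_b = V_low + 3780·LSB = 4.44353 V.

[4.44235 V, 4.44353 V)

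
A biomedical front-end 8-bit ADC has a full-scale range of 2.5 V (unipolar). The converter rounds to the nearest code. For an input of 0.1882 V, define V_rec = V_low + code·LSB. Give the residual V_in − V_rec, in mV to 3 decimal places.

LSB = 2.5/2^8 = 9.766 mV.
(V_in − V_low)/LSB = (0.1882 − 0)/0.00976562 = 19.2717 → code 19 (round).
Reconstructed: 0.18554688 V.
Error = 0.1882 − 0.18554688 = 0.00265313 V = 2.653 mV.

2.653 mV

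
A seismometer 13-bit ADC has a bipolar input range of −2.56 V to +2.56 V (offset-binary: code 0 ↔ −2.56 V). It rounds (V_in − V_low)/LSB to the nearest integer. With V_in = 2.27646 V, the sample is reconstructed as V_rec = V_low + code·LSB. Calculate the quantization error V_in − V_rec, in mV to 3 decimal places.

0.210 mV

One LSB is 5.12 V / 8192 = 0.625 mV.
Scaled input = 7738.3360 LSBs, so code = 7738.
Reconstructed: 2.27625 V.
Error = 2.27646 − 2.27625 = 0.00021 V = 0.210 mV.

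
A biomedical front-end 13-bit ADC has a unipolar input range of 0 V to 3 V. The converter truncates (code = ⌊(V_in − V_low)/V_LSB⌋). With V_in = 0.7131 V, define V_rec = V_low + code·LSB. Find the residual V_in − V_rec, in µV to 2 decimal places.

LSB = 3/2^13 = 366.21 µV.
Scaled input = 1947.2384 LSBs, so code = 1947.
Reconstructed: 0.7130127 V.
V_in − V_rec = 8.73047e-05 V = 87.30 µV.

87.30 µV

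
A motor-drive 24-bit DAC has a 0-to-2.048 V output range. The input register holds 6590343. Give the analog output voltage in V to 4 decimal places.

0.8045 V

LSB = 2.048 V / 2^24 = 0.12 µV.
V_out = 0 + 6590343 × 1.2207e-07 V = 0.804485 V.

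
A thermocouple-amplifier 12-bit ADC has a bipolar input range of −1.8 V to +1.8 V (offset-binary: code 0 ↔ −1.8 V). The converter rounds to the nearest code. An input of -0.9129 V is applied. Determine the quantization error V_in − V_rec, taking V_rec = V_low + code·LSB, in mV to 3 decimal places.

LSB = 3.6/2^12 = 0.879 mV.
(-0.9129 − (−1.8))/0.000878906 = 1009.3227; round gives code 1009.
Reconstructed: -0.91318359 V.
Difference: 0.000283594 V → 0.284 mV.

0.284 mV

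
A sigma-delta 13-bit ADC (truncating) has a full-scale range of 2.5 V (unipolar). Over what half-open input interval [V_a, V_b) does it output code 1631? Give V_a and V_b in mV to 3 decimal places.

LSB = 2.5/2^13 = 305.18 µV.
V_a = V_low + 1631·LSB = 0.497742 V; V_b = V_low + 1632·LSB = 0.498047 V.

[497.742 mV, 498.047 mV)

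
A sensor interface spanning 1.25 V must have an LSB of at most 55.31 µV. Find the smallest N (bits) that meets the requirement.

15 bits

Number of steps required ≥ 1.25 V / 55.31 µV = 22599.89.
Need 2^N ≥ 22599.89; 2^14 = 16384, 2^15 = 32768.
Minimum N = 15.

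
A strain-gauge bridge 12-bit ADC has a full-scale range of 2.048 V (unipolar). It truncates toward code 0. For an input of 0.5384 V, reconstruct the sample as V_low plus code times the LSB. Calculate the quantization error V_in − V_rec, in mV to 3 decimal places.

0.400 mV

LSB = 2.048/2^12 = 0.500 mV.
(0.5384 − 0)/0.0005 = 1076.8000; ⌊·⌋ gives code 1076.
Code 1076 maps back to 0 + 1076×0.0005 V = 0.538 V.
V_in − V_rec = 0.0004 V = 0.400 mV.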